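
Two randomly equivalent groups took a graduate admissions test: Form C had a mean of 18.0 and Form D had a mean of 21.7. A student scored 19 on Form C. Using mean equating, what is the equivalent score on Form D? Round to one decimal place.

Mean equating: y = x + (M_Y − M_X) = 19 + (21.7 − 18.0) = 22.7

22.7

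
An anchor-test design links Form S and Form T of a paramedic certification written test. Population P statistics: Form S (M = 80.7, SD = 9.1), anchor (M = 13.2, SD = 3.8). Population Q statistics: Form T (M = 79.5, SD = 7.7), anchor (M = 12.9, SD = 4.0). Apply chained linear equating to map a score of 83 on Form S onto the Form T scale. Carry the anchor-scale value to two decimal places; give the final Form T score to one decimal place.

Form S → anchor (Population P): v = (3.8/9.1)(83 − 80.7) + 13.2 = 14.16
anchor → Form T (Population Q): y = (7.7/4.0)(14.16 − 12.9) + 79.5 = 81.9

81.9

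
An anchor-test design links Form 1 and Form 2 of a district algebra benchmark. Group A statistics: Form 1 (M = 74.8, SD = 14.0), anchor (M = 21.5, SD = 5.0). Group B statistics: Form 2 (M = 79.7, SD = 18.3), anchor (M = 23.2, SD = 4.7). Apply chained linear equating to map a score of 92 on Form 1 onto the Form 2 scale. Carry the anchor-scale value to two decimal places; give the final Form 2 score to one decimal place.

Form 1 → anchor (Group A): v = (5.0/14.0)(92 − 74.8) + 21.5 = 27.64
anchor → Form 2 (Group B): y = (18.3/4.7)(27.64 − 23.2) + 79.7 = 97.0

97.0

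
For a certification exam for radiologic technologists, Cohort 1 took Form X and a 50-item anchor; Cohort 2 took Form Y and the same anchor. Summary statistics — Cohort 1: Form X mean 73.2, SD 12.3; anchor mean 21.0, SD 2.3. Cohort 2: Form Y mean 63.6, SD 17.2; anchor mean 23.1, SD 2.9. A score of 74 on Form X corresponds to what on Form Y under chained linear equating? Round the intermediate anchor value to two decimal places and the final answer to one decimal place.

52.0

Form X → anchor (Cohort 1): v = (2.3/12.3)(74 − 73.2) + 21.0 = 21.15
anchor → Form Y (Cohort 2): y = (17.2/2.9)(21.15 − 23.1) + 63.6 = 52.0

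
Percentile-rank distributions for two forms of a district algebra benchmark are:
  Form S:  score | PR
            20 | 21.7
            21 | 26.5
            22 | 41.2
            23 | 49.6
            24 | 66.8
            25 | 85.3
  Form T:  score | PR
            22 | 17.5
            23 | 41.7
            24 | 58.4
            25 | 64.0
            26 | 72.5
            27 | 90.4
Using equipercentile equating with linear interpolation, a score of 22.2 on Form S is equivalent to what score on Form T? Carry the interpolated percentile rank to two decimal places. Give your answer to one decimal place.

23.1

PR of 22.2 on Form S: 41.2 + (22.2 − 22)/(23 − 22) × (49.6 − 41.2) = 42.88
On Form T, PR 42.88 falls between score 23 (PR 41.7) and 24 (PR 58.4).
Interpolate: 23 + (42.88 − 41.7)/(58.4 − 41.7) × (24 − 23) = 23.1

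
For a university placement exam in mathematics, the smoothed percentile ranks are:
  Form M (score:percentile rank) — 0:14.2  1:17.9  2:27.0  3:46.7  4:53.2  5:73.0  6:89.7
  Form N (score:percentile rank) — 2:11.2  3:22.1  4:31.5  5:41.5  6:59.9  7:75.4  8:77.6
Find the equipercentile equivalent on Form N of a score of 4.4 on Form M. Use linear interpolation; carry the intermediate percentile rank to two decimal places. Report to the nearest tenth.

PR of 4.4 on Form M: 53.2 + (4.4 − 4)/(5 − 4) × (73.0 − 53.2) = 61.12
On Form N, PR 61.12 falls between score 6 (PR 59.9) and 7 (PR 75.4).
Interpolate: 6 + (61.12 − 59.9)/(75.4 − 59.9) × (7 − 6) = 6.1

6.1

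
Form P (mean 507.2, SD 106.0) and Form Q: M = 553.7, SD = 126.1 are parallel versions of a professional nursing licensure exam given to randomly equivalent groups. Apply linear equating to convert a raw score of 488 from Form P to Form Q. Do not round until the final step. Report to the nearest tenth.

Linear equating: y = (SD_Y/SD_X)(x − M_X) + M_Y
y = (126.1/106.0)(488 − 507.2) + 553.7
y = 1.189623 × -19.2 + 553.7 = -22.8408 + 553.7 = 530.9

530.9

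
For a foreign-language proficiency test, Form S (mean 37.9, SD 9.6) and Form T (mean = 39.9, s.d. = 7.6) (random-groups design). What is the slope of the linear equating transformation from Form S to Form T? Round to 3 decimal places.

A = SD_Y / SD_X = 7.6 / 9.6 = 0.792

0.792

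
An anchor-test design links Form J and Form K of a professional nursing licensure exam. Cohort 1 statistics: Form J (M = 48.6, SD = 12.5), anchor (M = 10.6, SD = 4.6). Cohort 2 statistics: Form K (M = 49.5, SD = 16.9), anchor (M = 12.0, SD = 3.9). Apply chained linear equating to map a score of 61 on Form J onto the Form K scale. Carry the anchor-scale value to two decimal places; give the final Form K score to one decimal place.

63.2

Form J → anchor (Cohort 1): v = (4.6/12.5)(61 − 48.6) + 10.6 = 15.16
anchor → Form K (Cohort 2): y = (16.9/3.9)(15.16 − 12.0) + 49.5 = 63.2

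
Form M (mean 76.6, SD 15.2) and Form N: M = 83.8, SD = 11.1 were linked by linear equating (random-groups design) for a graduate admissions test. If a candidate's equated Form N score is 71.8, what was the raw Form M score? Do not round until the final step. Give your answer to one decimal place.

60.2

Invert y = (SD_Y/SD_X)(x − M_X) + M_Y:
x = (SD_X/SD_Y)(y − M_Y) + M_X = (15.2/11.1)(71.8 − 83.8) + 76.6
x = 1.369369 × -12.000 + 76.6 = 60.2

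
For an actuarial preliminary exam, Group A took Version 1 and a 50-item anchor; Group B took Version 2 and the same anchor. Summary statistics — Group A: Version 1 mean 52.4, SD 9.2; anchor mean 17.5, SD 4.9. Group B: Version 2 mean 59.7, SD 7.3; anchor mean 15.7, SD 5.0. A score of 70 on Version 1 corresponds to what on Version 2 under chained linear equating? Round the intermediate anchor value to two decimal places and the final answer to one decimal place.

Version 1 → anchor (Group A): v = (4.9/9.2)(70 − 52.4) + 17.5 = 26.87
anchor → Version 2 (Group B): y = (7.3/5.0)(26.87 − 15.7) + 59.7 = 76.0

76.0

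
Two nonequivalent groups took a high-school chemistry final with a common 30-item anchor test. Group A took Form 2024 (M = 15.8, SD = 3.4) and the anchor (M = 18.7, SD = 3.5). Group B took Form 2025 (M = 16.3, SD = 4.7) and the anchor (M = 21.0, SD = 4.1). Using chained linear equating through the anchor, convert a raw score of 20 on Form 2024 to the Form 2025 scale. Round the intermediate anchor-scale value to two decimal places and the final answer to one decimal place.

18.6

Form 2024 → anchor (Group A): v = (3.5/3.4)(20 − 15.8) + 18.7 = 23.02
anchor → Form 2025 (Group B): y = (4.7/4.1)(23.02 − 21.0) + 16.3 = 18.6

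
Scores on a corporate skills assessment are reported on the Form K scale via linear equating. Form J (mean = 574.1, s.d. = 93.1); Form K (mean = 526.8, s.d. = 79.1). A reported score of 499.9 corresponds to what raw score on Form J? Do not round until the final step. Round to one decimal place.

542.4

Invert y = (SD_Y/SD_X)(x − M_X) + M_Y:
x = (SD_X/SD_Y)(y − M_Y) + M_X = (93.1/79.1)(499.9 − 526.8) + 574.1
x = 1.176991 × -26.900 + 574.1 = 542.4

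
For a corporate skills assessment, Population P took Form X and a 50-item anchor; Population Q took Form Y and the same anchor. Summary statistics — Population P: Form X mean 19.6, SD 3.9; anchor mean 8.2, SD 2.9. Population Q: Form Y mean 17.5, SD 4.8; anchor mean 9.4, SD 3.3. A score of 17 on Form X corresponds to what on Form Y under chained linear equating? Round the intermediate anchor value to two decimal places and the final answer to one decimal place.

Form X → anchor (Population P): v = (2.9/3.9)(17 − 19.6) + 8.2 = 6.27
anchor → Form Y (Population Q): y = (4.8/3.3)(6.27 − 9.4) + 17.5 = 12.9

12.9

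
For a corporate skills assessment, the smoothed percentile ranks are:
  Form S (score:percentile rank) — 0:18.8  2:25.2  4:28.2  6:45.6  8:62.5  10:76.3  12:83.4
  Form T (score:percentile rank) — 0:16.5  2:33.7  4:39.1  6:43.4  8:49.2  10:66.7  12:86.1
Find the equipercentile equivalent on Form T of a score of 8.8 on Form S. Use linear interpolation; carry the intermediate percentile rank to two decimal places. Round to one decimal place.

PR of 8.8 on Form S: 62.5 + (8.8 − 8)/(10 − 8) × (76.3 − 62.5) = 68.02
On Form T, PR 68.02 falls between score 10 (PR 66.7) and 12 (PR 86.1).
Interpolate: 10 + (68.02 − 66.7)/(86.1 − 66.7) × (12 − 10) = 10.1

10.1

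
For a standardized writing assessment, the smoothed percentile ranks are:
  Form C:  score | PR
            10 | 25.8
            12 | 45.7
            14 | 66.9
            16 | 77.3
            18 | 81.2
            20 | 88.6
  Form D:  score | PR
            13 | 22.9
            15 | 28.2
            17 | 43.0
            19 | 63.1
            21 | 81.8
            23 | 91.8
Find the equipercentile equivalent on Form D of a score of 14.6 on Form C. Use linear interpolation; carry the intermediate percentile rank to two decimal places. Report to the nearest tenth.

19.7

PR of 14.6 on Form C: 66.9 + (14.6 − 14)/(16 − 14) × (77.3 − 66.9) = 70.02
On Form D, PR 70.02 falls between score 19 (PR 63.1) and 21 (PR 81.8).
Interpolate: 19 + (70.02 − 63.1)/(81.8 − 63.1) × (21 − 19) = 19.7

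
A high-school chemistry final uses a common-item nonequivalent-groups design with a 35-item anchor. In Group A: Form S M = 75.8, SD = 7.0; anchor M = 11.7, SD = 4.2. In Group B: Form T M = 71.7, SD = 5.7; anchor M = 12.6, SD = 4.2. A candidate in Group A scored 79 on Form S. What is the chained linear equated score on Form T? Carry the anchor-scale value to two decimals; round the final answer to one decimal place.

73.1

Form S → anchor (Group A): v = (4.2/7.0)(79 − 75.8) + 11.7 = 13.62
anchor → Form T (Group B): y = (5.7/4.2)(13.62 − 12.6) + 71.7 = 73.1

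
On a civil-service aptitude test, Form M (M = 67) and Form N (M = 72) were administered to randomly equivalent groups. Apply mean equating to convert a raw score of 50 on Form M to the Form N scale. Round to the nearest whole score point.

55

Mean equating: y = x + (M_Y − M_X) = 50 + (72 − 67) = 55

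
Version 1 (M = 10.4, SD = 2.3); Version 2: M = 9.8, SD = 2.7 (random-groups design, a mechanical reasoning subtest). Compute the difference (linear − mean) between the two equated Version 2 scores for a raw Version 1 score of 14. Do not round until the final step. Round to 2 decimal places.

0.63

Mean-equated: 14 + (9.8 − 10.4) = 13.40
Linear-equated: (2.7/2.3)(14 − 10.4) + 9.8 = 14.026
Difference = 14.026 − 13.40 = 0.63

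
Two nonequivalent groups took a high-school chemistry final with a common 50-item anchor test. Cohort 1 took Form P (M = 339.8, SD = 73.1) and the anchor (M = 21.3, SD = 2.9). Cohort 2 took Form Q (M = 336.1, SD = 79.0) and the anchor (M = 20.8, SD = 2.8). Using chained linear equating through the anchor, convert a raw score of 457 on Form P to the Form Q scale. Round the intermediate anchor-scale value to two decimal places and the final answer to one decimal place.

Form P → anchor (Cohort 1): v = (2.9/73.1)(457 − 339.8) + 21.3 = 25.95
anchor → Form Q (Cohort 2): y = (79.0/2.8)(25.95 − 20.8) + 336.1 = 481.4

481.4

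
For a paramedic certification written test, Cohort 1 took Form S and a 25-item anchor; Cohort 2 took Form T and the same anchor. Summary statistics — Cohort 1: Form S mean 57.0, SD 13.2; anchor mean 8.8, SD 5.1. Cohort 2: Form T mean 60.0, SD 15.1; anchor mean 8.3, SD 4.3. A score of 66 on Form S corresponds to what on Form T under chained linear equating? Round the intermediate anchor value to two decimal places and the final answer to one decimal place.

74.0

Form S → anchor (Cohort 1): v = (5.1/13.2)(66 − 57.0) + 8.8 = 12.28
anchor → Form T (Cohort 2): y = (15.1/4.3)(12.28 − 8.3) + 60.0 = 74.0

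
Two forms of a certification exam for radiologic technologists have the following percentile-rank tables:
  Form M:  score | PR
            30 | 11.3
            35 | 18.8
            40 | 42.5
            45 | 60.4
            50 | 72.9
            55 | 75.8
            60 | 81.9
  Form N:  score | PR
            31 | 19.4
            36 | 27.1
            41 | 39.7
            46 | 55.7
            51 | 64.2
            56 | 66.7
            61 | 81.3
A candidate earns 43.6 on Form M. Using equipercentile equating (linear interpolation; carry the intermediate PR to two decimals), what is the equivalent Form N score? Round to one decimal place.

45.9

PR of 43.6 on Form M: 42.5 + (43.6 − 40)/(45 − 40) × (60.4 − 42.5) = 55.39
On Form N, PR 55.39 falls between score 41 (PR 39.7) and 46 (PR 55.7).
Interpolate: 41 + (55.39 − 39.7)/(55.7 − 39.7) × (46 − 41) = 45.9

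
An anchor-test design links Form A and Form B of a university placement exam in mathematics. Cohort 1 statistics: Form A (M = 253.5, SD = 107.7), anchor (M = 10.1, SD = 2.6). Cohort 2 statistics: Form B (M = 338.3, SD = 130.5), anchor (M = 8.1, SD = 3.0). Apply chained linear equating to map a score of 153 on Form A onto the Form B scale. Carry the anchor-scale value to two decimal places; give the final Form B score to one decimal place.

Form A → anchor (Cohort 1): v = (2.6/107.7)(153 − 253.5) + 10.1 = 7.67
anchor → Form B (Cohort 2): y = (130.5/3.0)(7.67 − 8.1) + 338.3 = 319.6

319.6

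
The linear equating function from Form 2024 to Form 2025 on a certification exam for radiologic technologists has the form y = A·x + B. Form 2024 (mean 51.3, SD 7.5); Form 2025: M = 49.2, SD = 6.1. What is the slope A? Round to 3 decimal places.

A = SD_Y / SD_X = 6.1 / 7.5 = 0.813

0.813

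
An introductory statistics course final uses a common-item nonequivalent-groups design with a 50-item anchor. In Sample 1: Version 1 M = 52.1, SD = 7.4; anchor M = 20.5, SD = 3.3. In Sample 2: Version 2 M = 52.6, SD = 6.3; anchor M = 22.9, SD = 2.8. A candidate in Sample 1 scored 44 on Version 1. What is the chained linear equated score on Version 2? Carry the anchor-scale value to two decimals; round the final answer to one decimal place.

39.1

Version 1 → anchor (Sample 1): v = (3.3/7.4)(44 − 52.1) + 20.5 = 16.89
anchor → Version 2 (Sample 2): y = (6.3/2.8)(16.89 − 22.9) + 52.6 = 39.1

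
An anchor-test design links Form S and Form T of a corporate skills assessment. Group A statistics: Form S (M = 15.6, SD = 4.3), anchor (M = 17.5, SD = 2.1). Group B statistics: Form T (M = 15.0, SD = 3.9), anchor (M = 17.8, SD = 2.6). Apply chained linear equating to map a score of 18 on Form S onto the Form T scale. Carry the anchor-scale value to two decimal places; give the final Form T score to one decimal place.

Form S → anchor (Group A): v = (2.1/4.3)(18 − 15.6) + 17.5 = 18.67
anchor → Form T (Group B): y = (3.9/2.6)(18.67 − 17.8) + 15.0 = 16.3

16.3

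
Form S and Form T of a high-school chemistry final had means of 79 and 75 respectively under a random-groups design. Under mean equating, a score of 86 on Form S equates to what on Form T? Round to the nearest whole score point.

82

Mean equating: y = x + (M_Y − M_X) = 86 + (75 − 79) = 82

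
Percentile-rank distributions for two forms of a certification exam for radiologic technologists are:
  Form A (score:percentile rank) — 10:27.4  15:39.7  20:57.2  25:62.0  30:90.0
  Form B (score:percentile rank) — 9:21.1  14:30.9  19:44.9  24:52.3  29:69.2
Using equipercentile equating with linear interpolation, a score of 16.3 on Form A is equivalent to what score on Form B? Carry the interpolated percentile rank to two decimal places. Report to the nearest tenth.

PR of 16.3 on Form A: 39.7 + (16.3 − 15)/(20 − 15) × (57.2 − 39.7) = 44.25
On Form B, PR 44.25 falls between score 14 (PR 30.9) and 19 (PR 44.9).
Interpolate: 14 + (44.25 − 30.9)/(44.9 − 30.9) × (19 − 14) = 18.8

18.8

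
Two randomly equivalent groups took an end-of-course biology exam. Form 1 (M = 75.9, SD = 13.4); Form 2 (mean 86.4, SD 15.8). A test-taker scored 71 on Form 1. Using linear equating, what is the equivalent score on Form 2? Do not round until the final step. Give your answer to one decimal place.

80.6

Linear equating: y = (SD_Y/SD_X)(x − M_X) + M_Y
y = (15.8/13.4)(71 − 75.9) + 86.4
y = 1.179104 × -4.9 + 86.4 = -5.7776 + 86.4 = 80.6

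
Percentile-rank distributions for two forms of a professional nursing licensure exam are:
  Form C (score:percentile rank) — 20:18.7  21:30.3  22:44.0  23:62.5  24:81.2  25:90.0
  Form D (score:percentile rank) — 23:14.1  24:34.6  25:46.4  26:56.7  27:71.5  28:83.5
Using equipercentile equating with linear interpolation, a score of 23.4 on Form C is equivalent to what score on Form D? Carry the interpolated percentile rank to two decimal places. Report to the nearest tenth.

PR of 23.4 on Form C: 62.5 + (23.4 − 23)/(24 − 23) × (81.2 − 62.5) = 69.98
On Form D, PR 69.98 falls between score 26 (PR 56.7) and 27 (PR 71.5).
Interpolate: 26 + (69.98 − 56.7)/(71.5 − 56.7) × (27 − 26) = 26.9

26.9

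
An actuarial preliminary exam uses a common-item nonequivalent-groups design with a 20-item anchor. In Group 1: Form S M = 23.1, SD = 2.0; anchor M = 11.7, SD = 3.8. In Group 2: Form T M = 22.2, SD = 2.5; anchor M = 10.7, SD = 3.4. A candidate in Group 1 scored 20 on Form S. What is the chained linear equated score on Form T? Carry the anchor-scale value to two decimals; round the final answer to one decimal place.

Form S → anchor (Group 1): v = (3.8/2.0)(20 − 23.1) + 11.7 = 5.81
anchor → Form T (Group 2): y = (2.5/3.4)(5.81 − 10.7) + 22.2 = 18.6

18.6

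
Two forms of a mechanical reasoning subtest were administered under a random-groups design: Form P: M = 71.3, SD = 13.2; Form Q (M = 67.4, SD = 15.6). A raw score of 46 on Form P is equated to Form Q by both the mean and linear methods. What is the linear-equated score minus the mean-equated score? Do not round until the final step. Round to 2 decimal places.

-4.60

Mean-equated: 46 + (67.4 − 71.3) = 42.10
Linear-equated: (15.6/13.2)(46 − 71.3) + 67.4 = 37.500
Difference = 37.500 − 42.10 = -4.60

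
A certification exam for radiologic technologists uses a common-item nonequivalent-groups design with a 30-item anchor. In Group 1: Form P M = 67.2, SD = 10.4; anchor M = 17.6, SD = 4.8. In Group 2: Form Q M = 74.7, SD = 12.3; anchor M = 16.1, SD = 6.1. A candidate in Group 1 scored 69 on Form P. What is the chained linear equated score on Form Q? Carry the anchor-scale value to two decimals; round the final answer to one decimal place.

Form P → anchor (Group 1): v = (4.8/10.4)(69 − 67.2) + 17.6 = 18.43
anchor → Form Q (Group 2): y = (12.3/6.1)(18.43 − 16.1) + 74.7 = 79.4

79.4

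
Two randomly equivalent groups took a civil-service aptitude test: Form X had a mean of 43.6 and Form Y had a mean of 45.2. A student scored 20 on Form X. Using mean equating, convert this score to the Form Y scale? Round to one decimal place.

Mean equating: y = x + (M_Y − M_X) = 20 + (45.2 − 43.6) = 21.6

21.6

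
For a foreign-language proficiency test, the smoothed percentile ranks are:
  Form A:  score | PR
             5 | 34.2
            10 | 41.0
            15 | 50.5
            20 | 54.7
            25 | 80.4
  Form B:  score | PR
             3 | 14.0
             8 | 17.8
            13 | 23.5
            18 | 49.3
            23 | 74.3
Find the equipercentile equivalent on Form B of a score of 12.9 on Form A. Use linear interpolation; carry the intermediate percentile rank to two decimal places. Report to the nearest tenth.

17.5

PR of 12.9 on Form A: 41.0 + (12.9 − 10)/(15 − 10) × (50.5 − 41.0) = 46.51
On Form B, PR 46.51 falls between score 13 (PR 23.5) and 18 (PR 49.3).
Interpolate: 13 + (46.51 − 23.5)/(49.3 − 23.5) × (18 − 13) = 17.5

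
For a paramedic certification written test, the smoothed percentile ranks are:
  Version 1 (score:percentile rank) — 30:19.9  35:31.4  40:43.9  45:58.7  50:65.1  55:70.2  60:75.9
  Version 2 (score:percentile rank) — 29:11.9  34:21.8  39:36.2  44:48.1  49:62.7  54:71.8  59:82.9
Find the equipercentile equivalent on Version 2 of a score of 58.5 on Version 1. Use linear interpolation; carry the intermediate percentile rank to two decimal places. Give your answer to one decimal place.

55.1

PR of 58.5 on Version 1: 70.2 + (58.5 − 55)/(60 − 55) × (75.9 − 70.2) = 74.19
On Version 2, PR 74.19 falls between score 54 (PR 71.8) and 59 (PR 82.9).
Interpolate: 54 + (74.19 − 71.8)/(82.9 − 71.8) × (59 − 54) = 55.1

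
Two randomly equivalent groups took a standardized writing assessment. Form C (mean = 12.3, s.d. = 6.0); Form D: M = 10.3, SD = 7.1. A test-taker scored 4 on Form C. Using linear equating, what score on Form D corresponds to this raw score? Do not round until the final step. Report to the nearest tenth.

0.5

Linear equating: y = (SD_Y/SD_X)(x − M_X) + M_Y
y = (7.1/6.0)(4 − 12.3) + 10.3
y = 1.183333 × -8.3 + 10.3 = -9.8217 + 10.3 = 0.5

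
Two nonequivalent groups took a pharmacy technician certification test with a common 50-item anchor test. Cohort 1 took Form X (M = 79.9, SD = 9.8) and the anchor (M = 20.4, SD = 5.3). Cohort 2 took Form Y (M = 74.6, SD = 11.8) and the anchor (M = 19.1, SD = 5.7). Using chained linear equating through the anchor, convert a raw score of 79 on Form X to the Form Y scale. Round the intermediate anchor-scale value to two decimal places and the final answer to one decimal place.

76.3

Form X → anchor (Cohort 1): v = (5.3/9.8)(79 − 79.9) + 20.4 = 19.91
anchor → Form Y (Cohort 2): y = (11.8/5.7)(19.91 − 19.1) + 74.6 = 76.3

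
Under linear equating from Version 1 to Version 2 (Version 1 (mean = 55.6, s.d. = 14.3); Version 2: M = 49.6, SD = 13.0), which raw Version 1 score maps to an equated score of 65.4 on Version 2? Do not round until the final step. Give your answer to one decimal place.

Invert y = (SD_Y/SD_X)(x − M_X) + M_Y:
x = (SD_X/SD_Y)(y − M_Y) + M_X = (14.3/13.0)(65.4 − 49.6) + 55.6
x = 1.100000 × 15.800 + 55.6 = 73.0

73.0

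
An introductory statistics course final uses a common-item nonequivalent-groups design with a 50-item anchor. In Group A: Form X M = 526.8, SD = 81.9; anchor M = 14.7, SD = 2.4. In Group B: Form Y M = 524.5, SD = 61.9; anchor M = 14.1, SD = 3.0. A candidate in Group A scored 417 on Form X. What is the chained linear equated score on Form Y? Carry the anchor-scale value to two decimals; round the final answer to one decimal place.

470.4

Form X → anchor (Group A): v = (2.4/81.9)(417 − 526.8) + 14.7 = 11.48
anchor → Form Y (Group B): y = (61.9/3.0)(11.48 − 14.1) + 524.5 = 470.4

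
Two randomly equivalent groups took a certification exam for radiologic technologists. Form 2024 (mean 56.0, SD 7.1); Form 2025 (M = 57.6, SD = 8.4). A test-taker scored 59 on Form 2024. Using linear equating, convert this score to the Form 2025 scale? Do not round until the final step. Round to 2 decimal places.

Linear equating: y = (SD_Y/SD_X)(x − M_X) + M_Y
y = (8.4/7.1)(59 − 56.0) + 57.6
y = 1.183099 × 3.0 + 57.6 = 3.5493 + 57.6 = 61.15

61.15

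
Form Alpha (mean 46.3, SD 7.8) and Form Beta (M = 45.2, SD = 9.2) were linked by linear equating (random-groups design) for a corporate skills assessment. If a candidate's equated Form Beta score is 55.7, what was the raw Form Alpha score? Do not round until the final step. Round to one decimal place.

55.2

Invert y = (SD_Y/SD_X)(x − M_X) + M_Y:
x = (SD_X/SD_Y)(y − M_Y) + M_X = (7.8/9.2)(55.7 − 45.2) + 46.3
x = 0.847826 × 10.500 + 46.3 = 55.2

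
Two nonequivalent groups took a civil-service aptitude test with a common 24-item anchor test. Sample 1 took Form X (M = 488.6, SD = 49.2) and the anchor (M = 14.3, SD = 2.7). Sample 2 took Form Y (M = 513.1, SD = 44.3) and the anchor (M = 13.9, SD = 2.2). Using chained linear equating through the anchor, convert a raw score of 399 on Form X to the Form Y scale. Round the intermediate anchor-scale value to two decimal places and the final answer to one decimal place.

422.1

Form X → anchor (Sample 1): v = (2.7/49.2)(399 − 488.6) + 14.3 = 9.38
anchor → Form Y (Sample 2): y = (44.3/2.2)(9.38 − 13.9) + 513.1 = 422.1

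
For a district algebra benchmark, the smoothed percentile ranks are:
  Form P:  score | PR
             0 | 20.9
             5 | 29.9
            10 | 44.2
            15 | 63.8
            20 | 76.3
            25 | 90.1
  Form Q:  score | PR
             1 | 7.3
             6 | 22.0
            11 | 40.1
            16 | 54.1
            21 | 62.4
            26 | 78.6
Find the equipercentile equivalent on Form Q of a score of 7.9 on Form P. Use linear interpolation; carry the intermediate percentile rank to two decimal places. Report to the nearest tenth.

10.5

PR of 7.9 on Form P: 29.9 + (7.9 − 5)/(10 − 5) × (44.2 − 29.9) = 38.19
On Form Q, PR 38.19 falls between score 6 (PR 22.0) and 11 (PR 40.1).
Interpolate: 6 + (38.19 − 22.0)/(40.1 − 22.0) × (11 − 6) = 10.5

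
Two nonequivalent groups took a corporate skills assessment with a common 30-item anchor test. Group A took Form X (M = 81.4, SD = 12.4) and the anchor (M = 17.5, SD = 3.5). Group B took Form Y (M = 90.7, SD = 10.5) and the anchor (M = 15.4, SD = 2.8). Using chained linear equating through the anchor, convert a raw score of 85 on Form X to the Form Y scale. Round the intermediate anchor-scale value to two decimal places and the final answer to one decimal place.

102.4

Form X → anchor (Group A): v = (3.5/12.4)(85 − 81.4) + 17.5 = 18.52
anchor → Form Y (Group B): y = (10.5/2.8)(18.52 − 15.4) + 90.7 = 102.4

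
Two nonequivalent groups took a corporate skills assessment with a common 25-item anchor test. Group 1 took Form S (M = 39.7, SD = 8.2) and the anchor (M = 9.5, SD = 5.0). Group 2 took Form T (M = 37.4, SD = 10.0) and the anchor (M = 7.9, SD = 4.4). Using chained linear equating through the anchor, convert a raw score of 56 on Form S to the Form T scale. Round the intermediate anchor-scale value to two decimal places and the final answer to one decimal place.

Form S → anchor (Group 1): v = (5.0/8.2)(56 − 39.7) + 9.5 = 19.44
anchor → Form T (Group 2): y = (10.0/4.4)(19.44 − 7.9) + 37.4 = 63.6

63.6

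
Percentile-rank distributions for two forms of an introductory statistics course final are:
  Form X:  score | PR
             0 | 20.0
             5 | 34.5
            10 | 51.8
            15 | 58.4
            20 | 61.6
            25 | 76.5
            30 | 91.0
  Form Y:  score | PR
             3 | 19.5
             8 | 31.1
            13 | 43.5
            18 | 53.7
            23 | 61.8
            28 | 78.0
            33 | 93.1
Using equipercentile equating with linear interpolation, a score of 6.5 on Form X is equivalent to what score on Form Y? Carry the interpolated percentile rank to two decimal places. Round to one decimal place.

11.5

PR of 6.5 on Form X: 34.5 + (6.5 − 5)/(10 − 5) × (51.8 − 34.5) = 39.69
On Form Y, PR 39.69 falls between score 8 (PR 31.1) and 13 (PR 43.5).
Interpolate: 8 + (39.69 − 31.1)/(43.5 − 31.1) × (13 − 8) = 11.5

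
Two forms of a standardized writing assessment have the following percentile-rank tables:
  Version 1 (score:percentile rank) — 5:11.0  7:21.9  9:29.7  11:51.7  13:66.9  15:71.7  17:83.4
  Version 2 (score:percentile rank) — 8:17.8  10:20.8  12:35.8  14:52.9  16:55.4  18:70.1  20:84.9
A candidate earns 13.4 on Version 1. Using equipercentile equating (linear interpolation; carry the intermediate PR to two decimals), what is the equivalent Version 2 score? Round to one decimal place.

17.7

PR of 13.4 on Version 1: 66.9 + (13.4 − 13)/(15 − 13) × (71.7 − 66.9) = 67.86
On Version 2, PR 67.86 falls between score 16 (PR 55.4) and 18 (PR 70.1).
Interpolate: 16 + (67.86 − 55.4)/(70.1 − 55.4) × (18 − 16) = 17.7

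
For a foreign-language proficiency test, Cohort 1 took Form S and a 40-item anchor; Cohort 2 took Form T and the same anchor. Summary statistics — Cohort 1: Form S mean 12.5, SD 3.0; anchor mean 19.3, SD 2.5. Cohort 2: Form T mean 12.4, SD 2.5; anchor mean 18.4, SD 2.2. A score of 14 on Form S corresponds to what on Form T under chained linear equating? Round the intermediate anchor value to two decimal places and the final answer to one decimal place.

14.8

Form S → anchor (Cohort 1): v = (2.5/3.0)(14 − 12.5) + 19.3 = 20.55
anchor → Form T (Cohort 2): y = (2.5/2.2)(20.55 − 18.4) + 12.4 = 14.8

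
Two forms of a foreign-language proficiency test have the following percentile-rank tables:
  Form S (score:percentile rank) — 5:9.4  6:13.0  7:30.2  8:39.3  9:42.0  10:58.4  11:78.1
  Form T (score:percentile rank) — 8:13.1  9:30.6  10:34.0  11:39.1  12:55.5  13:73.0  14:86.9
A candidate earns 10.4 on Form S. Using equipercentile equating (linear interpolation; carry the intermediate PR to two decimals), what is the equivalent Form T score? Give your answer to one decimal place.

12.6

PR of 10.4 on Form S: 58.4 + (10.4 − 10)/(11 − 10) × (78.1 − 58.4) = 66.28
On Form T, PR 66.28 falls between score 12 (PR 55.5) and 13 (PR 73.0).
Interpolate: 12 + (66.28 − 55.5)/(73.0 − 55.5) × (13 − 12) = 12.6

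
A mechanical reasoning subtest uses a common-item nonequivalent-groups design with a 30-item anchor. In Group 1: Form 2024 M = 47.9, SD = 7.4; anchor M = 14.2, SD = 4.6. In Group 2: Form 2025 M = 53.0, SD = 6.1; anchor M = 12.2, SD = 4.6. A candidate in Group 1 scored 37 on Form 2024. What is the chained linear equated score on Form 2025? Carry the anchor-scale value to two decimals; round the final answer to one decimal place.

46.7

Form 2024 → anchor (Group 1): v = (4.6/7.4)(37 − 47.9) + 14.2 = 7.42
anchor → Form 2025 (Group 2): y = (6.1/4.6)(7.42 − 12.2) + 53.0 = 46.7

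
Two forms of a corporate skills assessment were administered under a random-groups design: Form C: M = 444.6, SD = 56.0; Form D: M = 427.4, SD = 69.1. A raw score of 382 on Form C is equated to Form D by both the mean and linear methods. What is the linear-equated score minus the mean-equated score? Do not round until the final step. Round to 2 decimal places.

Mean-equated: 382 + (427.4 − 444.6) = 364.80
Linear-equated: (69.1/56.0)(382 − 444.6) + 427.4 = 350.156
Difference = 350.156 − 364.80 = -14.64

-14.64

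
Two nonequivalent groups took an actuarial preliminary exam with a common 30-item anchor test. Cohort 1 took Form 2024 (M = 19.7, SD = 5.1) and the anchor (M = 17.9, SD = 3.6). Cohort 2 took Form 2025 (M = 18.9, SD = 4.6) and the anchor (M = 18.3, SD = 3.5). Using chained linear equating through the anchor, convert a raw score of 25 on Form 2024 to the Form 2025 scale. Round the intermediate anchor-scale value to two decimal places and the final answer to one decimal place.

Form 2024 → anchor (Cohort 1): v = (3.6/5.1)(25 − 19.7) + 17.9 = 21.64
anchor → Form 2025 (Cohort 2): y = (4.6/3.5)(21.64 − 18.3) + 18.9 = 23.3

23.3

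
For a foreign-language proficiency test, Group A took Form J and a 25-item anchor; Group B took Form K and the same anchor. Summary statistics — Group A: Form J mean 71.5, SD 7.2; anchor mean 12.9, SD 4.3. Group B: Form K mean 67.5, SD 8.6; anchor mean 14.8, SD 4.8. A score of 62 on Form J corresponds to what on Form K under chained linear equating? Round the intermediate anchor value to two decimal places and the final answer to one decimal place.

53.9

Form J → anchor (Group A): v = (4.3/7.2)(62 − 71.5) + 12.9 = 7.23
anchor → Form K (Group B): y = (8.6/4.8)(7.23 − 14.8) + 67.5 = 53.9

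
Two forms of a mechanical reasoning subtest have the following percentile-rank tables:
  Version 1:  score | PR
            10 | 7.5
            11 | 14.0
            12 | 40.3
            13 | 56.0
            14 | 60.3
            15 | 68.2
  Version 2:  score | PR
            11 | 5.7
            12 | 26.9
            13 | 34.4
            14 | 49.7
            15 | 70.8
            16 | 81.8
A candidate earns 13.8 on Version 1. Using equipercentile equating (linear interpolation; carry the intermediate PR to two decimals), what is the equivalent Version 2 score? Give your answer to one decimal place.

PR of 13.8 on Version 1: 56.0 + (13.8 − 13)/(14 − 13) × (60.3 − 56.0) = 59.44
On Version 2, PR 59.44 falls between score 14 (PR 49.7) and 15 (PR 70.8).
Interpolate: 14 + (59.44 − 49.7)/(70.8 − 49.7) × (15 − 14) = 14.5

14.5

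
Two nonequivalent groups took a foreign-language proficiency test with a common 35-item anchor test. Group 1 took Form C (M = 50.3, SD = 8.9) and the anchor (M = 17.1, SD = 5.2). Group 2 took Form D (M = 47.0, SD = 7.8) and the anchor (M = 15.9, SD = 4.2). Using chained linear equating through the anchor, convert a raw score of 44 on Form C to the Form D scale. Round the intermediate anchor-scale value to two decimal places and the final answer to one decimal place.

42.4

Form C → anchor (Group 1): v = (5.2/8.9)(44 − 50.3) + 17.1 = 13.42
anchor → Form D (Group 2): y = (7.8/4.2)(13.42 − 15.9) + 47.0 = 42.4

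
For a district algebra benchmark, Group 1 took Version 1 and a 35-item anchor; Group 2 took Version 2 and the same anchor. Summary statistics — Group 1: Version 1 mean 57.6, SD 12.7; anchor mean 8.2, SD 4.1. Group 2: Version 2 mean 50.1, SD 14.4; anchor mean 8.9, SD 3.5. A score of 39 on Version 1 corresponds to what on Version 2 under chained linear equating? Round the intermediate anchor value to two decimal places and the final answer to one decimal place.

Version 1 → anchor (Group 1): v = (4.1/12.7)(39 − 57.6) + 8.2 = 2.20
anchor → Version 2 (Group 2): y = (14.4/3.5)(2.20 − 8.9) + 50.1 = 22.5

22.5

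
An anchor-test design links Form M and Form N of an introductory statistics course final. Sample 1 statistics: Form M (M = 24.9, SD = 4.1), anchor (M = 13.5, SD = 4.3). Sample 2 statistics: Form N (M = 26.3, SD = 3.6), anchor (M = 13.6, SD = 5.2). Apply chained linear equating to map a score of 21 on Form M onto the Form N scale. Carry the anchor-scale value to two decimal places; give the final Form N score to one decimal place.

23.4

Form M → anchor (Sample 1): v = (4.3/4.1)(21 − 24.9) + 13.5 = 9.41
anchor → Form N (Sample 2): y = (3.6/5.2)(9.41 − 13.6) + 26.3 = 23.4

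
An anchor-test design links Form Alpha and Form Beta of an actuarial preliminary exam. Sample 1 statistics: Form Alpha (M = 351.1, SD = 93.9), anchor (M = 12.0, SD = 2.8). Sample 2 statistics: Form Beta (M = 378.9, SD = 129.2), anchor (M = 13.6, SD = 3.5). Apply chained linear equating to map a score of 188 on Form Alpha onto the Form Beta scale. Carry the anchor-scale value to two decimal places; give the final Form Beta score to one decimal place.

140.4

Form Alpha → anchor (Sample 1): v = (2.8/93.9)(188 − 351.1) + 12.0 = 7.14
anchor → Form Beta (Sample 2): y = (129.2/3.5)(7.14 − 13.6) + 378.9 = 140.4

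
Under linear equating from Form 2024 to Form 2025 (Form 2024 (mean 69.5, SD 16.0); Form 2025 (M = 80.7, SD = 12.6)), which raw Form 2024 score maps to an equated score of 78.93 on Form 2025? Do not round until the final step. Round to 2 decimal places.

67.25

Invert y = (SD_Y/SD_X)(x − M_X) + M_Y:
x = (SD_X/SD_Y)(y − M_Y) + M_X = (16.0/12.6)(78.93 − 80.7) + 69.5
x = 1.269841 × -1.770 + 69.5 = 67.25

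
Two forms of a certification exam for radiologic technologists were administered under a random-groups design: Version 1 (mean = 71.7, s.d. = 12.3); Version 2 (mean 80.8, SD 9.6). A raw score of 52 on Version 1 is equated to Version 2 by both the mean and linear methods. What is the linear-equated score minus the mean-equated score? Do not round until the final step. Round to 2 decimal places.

4.32

Mean-equated: 52 + (80.8 − 71.7) = 61.10
Linear-equated: (9.6/12.3)(52 − 71.7) + 80.8 = 65.424
Difference = 65.424 − 61.10 = 4.32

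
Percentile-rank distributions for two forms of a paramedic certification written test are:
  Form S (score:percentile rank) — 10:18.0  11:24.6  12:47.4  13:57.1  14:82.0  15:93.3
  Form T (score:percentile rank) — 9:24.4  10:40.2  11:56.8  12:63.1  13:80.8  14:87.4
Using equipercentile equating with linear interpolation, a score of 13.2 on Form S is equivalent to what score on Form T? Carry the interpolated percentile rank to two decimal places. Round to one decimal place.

11.8

PR of 13.2 on Form S: 57.1 + (13.2 − 13)/(14 − 13) × (82.0 − 57.1) = 62.08
On Form T, PR 62.08 falls between score 11 (PR 56.8) and 12 (PR 63.1).
Interpolate: 11 + (62.08 − 56.8)/(63.1 − 56.8) × (12 − 11) = 11.8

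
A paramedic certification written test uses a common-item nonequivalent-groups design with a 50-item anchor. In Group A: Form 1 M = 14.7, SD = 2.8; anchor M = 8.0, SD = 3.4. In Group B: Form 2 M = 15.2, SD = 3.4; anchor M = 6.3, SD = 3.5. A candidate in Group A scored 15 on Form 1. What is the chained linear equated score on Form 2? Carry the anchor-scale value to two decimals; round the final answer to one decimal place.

17.2

Form 1 → anchor (Group A): v = (3.4/2.8)(15 − 14.7) + 8.0 = 8.36
anchor → Form 2 (Group B): y = (3.4/3.5)(8.36 − 6.3) + 15.2 = 17.2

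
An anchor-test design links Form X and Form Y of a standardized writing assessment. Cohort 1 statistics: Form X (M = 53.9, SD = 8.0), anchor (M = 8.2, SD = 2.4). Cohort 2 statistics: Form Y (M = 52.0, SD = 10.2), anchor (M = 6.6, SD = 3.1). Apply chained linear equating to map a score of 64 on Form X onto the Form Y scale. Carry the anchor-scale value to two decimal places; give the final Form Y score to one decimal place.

Form X → anchor (Cohort 1): v = (2.4/8.0)(64 − 53.9) + 8.2 = 11.23
anchor → Form Y (Cohort 2): y = (10.2/3.1)(11.23 − 6.6) + 52.0 = 67.2

67.2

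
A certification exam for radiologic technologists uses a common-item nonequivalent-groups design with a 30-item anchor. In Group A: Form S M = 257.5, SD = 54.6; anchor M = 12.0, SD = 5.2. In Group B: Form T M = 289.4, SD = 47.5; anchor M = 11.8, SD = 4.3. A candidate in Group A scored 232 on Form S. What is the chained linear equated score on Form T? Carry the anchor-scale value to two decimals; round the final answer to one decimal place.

Form S → anchor (Group A): v = (5.2/54.6)(232 − 257.5) + 12.0 = 9.57
anchor → Form T (Group B): y = (47.5/4.3)(9.57 − 11.8) + 289.4 = 264.8

264.8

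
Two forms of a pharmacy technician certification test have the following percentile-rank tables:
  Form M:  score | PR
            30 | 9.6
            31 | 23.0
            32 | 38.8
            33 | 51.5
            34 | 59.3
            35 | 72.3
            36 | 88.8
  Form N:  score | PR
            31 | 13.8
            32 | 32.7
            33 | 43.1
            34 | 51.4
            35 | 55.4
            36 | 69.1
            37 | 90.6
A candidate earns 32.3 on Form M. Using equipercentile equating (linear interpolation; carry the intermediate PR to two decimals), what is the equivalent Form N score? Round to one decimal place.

PR of 32.3 on Form M: 38.8 + (32.3 − 32)/(33 − 32) × (51.5 − 38.8) = 42.61
On Form N, PR 42.61 falls between score 32 (PR 32.7) and 33 (PR 43.1).
Interpolate: 32 + (42.61 − 32.7)/(43.1 − 32.7) × (33 − 32) = 33.0

33.0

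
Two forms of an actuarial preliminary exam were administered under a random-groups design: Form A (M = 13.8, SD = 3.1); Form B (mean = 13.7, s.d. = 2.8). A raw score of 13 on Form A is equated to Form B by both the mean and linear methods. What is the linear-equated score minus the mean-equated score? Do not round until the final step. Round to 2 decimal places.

0.08

Mean-equated: 13 + (13.7 − 13.8) = 12.90
Linear-equated: (2.8/3.1)(13 − 13.8) + 13.7 = 12.977
Difference = 12.977 − 12.90 = 0.08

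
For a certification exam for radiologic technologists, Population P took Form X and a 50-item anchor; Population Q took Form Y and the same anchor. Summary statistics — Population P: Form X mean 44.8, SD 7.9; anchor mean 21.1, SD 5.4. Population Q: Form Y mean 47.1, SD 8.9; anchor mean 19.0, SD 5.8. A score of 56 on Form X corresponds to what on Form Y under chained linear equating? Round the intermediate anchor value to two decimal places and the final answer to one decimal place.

62.1

Form X → anchor (Population P): v = (5.4/7.9)(56 − 44.8) + 21.1 = 28.76
anchor → Form Y (Population Q): y = (8.9/5.8)(28.76 − 19.0) + 47.1 = 62.1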